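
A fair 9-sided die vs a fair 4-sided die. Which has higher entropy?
9-sided die

Both are uniform distributions; for uniform over n outcomes, H = log₂(n). H(9-sided) = log₂(9) = 3.170 bits and H(4-sided) = log₂(4) = 2.000 bits. More outcomes in a uniform distribution means higher entropy.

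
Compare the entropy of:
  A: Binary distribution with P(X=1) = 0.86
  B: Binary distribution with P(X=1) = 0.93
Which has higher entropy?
A

For binary distributions, entropy is maximized at p=0.5 and decreases as p moves toward 0 or 1.

H(A) = H(0.86) = 0.5842 bits
H(B) = H(0.93) = 0.3659 bits

Distribution A (p=0.86) is closer to uniform (p=0.5), so it has higher entropy.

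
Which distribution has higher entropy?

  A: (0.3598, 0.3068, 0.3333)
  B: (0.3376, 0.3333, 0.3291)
B

Both distributions are close to uniform, making this a harder comparison.

H(A) = 1.5819 bits
H(B) = 1.5849 bits

The distribution closer to uniform has higher entropy.
Answer: B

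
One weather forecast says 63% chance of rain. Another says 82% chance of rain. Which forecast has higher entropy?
63% forecast

Treat each forecast as a Bernoulli distribution. Binary entropy is maximized at p=0.5 and falls off symmetrically toward 0 or 1. The 63% forecast is closer to 50%, so it is more uncertain. H(63%) ≈ 0.951 bits, H(82%) ≈ 0.680 bits.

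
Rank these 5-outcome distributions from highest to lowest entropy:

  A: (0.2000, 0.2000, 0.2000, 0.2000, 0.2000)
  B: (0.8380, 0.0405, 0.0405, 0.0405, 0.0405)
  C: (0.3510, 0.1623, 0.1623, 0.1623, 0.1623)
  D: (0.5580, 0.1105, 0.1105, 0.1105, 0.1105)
A > C > D > B

Key insight: Entropy is maximized by uniform distributions and minimized by concentrated distributions.

Entropies:
  H(A) = 2.3219 bits
  H(B) = 0.9631 bits
  H(C) = 2.2330 bits
  H(D) = 1.8743 bits

Ranking: A > C > D > B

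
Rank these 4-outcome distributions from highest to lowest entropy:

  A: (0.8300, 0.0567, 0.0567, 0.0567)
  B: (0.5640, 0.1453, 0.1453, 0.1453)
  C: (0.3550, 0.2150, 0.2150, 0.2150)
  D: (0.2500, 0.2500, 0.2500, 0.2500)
D > C > B > A

Key insight: Entropy is maximized by uniform distributions and minimized by concentrated distributions.

Entropies:
  H(A) = 0.9271 bits
  H(B) = 1.6792 bits
  H(C) = 1.9608 bits
  H(D) = 2.0000 bits

Ranking: D > C > B > A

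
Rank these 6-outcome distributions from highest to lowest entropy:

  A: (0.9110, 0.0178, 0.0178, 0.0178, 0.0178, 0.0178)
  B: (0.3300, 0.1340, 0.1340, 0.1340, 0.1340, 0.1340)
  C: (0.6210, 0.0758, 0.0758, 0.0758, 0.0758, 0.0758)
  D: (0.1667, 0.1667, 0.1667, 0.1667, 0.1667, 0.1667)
D > B > C > A

Key insight: Entropy is maximized by uniform distributions and minimized by concentrated distributions.

Entropies:
  H(A) = 0.6398 bits
  H(B) = 2.4706 bits
  H(C) = 1.8373 bits
  H(D) = 2.5850 bits

Ranking: D > B > C > A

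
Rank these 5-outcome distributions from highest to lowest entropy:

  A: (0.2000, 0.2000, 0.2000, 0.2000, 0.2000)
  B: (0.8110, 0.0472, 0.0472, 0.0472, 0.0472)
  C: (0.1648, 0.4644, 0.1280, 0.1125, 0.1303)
A > C > B

Key insight: Entropy is maximized by uniform distributions and minimized by concentrated distributions.

- Uniform distributions have maximum entropy log₂(5) = 2.3219 bits
- The more "peaked" or concentrated a distribution, the lower its entropy

Entropies:
  H(A) = 2.3219 bits
  H(B) = 1.0774 bits
  H(C) = 2.0598 bits

Ranking: A > C > B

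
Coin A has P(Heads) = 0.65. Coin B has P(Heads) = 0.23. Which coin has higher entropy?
A

For binary distributions, entropy is maximized at p=0.5 and decreases as p moves toward 0 or 1.

H(A) = H(0.65) = 0.9341 bits
H(B) = H(0.23) = 0.7780 bits

Distribution A (p=0.65) is closer to uniform (p=0.5), so it has higher entropy.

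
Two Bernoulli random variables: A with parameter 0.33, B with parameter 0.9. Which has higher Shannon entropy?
A

For binary distributions, entropy is maximized at p=0.5 and decreases as p moves toward 0 or 1.

H(A) = H(0.33) = 0.9149 bits
H(B) = H(0.9) = 0.4690 bits

Distribution A (p=0.33) is closer to uniform (p=0.5), so it has higher entropy.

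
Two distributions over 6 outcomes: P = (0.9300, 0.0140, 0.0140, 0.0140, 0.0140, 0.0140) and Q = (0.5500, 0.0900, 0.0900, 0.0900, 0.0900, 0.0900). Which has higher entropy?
Q

P is highly concentrated on one outcome (93%), making it nearly deterministic. Q spreads its mass more evenly (max 55%). The more spread-out distribution has higher entropy: H(P) ≈ 0.528 bits, H(Q) ≈ 2.038 bits.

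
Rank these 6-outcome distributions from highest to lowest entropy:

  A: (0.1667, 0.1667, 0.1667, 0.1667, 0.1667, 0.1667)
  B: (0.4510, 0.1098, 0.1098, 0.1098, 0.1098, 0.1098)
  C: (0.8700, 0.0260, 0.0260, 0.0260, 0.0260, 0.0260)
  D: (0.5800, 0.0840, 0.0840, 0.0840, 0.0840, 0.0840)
A > B > D > C

Key insight: Entropy is maximized by uniform distributions and minimized by concentrated distributions.

Entropies:
  H(A) = 2.5850 bits
  H(B) = 2.2678 bits
  H(C) = 0.8593 bits
  H(D) = 1.9567 bits

Ranking: A > B > D > C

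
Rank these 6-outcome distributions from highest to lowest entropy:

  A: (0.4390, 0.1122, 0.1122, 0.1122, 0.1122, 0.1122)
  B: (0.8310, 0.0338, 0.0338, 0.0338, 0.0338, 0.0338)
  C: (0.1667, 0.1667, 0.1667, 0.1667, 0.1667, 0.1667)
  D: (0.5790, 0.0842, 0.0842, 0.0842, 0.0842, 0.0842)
C > A > D > B

Key insight: Entropy is maximized by uniform distributions and minimized by concentrated distributions.

Entropies:
  H(A) = 2.2918 bits
  H(B) = 1.0478 bits
  H(C) = 2.5850 bits
  H(D) = 1.9594 bits

Ranking: C > A > D > B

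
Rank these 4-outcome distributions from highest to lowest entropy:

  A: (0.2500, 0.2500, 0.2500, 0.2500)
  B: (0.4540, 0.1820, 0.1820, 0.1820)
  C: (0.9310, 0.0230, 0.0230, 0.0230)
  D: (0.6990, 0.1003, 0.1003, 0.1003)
A > B > D > C

Key insight: Entropy is maximized by uniform distributions and minimized by concentrated distributions.

Entropies:
  H(A) = 2.0000 bits
  H(B) = 1.8593 bits
  H(C) = 0.4715 bits
  H(D) = 1.3596 bits

Ranking: A > B > D > C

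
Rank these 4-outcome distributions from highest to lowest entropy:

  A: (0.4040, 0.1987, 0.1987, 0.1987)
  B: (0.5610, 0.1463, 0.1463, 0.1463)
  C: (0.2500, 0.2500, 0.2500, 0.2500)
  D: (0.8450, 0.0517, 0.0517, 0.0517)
C > A > B > D

Key insight: Entropy is maximized by uniform distributions and minimized by concentrated distributions.

Entropies:
  H(A) = 1.9179 bits
  H(B) = 1.6850 bits
  H(C) = 2.0000 bits
  H(D) = 0.8679 bits

Ranking: C > A > B > D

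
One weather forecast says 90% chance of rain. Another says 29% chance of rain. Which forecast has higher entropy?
29% forecast

Treat each forecast as a Bernoulli distribution. Binary entropy is maximized at p=0.5 and falls off symmetrically toward 0 or 1. The 29% forecast is closer to 50%, so it is more uncertain. H(90%) ≈ 0.469 bits, H(29%) ≈ 0.869 bits.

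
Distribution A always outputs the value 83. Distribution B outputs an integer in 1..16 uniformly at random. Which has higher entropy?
B

A is deterministic, so H(A) = 0. B is uniform over 16 outcomes, so H(B) = log₂(16) = 4.000 bits. Any distribution with genuine randomness has higher entropy than a deterministic one.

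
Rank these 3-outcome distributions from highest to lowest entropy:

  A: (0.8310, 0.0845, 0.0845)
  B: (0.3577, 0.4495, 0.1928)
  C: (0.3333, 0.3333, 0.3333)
C > B > A

Key insight: Entropy is maximized by uniform distributions and minimized by concentrated distributions.

- Uniform distributions have maximum entropy log₂(3) = 1.5850 bits
- The more "peaked" or concentrated a distribution, the lower its entropy

Entropies:
  H(A) = 0.8244 bits
  H(B) = 1.5070 bits
  H(C) = 1.5850 bits

Ranking: C > B > A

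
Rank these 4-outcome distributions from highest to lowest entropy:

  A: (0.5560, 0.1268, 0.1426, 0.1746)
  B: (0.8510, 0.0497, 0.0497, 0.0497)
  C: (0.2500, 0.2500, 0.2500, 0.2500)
C > A > B

Key insight: Entropy is maximized by uniform distributions and minimized by concentrated distributions.

- Uniform distributions have maximum entropy log₂(4) = 2.0000 bits
- The more "peaked" or concentrated a distribution, the lower its entropy

Entropies:
  H(A) = 1.6889 bits
  H(B) = 0.8435 bits
  H(C) = 2.0000 bits

Ranking: C > A > B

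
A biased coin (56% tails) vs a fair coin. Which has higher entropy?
Fair coin

The fair coin is uniform (p=0.5), maximizing binary entropy at 1 bit. The biased coin has H(0.56) ≈ 0.990 bits — its outcome is more predictable, so its entropy is lower.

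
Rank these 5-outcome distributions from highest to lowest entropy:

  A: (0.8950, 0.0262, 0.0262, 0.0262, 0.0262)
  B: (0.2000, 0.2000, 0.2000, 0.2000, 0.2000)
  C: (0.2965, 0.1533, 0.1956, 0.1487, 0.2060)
B > C > A

Key insight: Entropy is maximized by uniform distributions and minimized by concentrated distributions.

- Uniform distributions have maximum entropy log₂(5) = 2.3219 bits
- The more "peaked" or concentrated a distribution, the lower its entropy

Entropies:
  H(A) = 0.6946 bits
  H(B) = 2.3219 bits
  H(C) = 2.2736 bits

Ranking: B > C > A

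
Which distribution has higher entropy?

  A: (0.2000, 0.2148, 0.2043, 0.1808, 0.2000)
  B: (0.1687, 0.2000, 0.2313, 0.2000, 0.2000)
A

Both distributions are close to uniform, making this a harder comparison.

H(A) = 2.3197 bits
H(B) = 2.3148 bits

The distribution closer to uniform has higher entropy.
Answer: A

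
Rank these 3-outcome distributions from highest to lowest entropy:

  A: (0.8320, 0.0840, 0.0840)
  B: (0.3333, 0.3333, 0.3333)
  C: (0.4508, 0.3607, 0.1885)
B > C > A

Key insight: Entropy is maximized by uniform distributions and minimized by concentrated distributions.

- Uniform distributions have maximum entropy log₂(3) = 1.5850 bits
- The more "peaked" or concentrated a distribution, the lower its entropy

Entropies:
  H(A) = 0.8211 bits
  H(B) = 1.5850 bits
  H(C) = 1.5026 bits

Ranking: B > C > A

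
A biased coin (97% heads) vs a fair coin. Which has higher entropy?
Fair coin

The fair coin is uniform (p=0.5), maximizing binary entropy at 1 bit. The biased coin has H(0.97) ≈ 0.194 bits — its outcome is more predictable, so its entropy is lower.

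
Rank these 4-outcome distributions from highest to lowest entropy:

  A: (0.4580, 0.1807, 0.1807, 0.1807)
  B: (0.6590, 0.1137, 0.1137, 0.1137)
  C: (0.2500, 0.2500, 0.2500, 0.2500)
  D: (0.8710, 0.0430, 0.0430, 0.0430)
C > A > B > D

Key insight: Entropy is maximized by uniform distributions and minimized by concentrated distributions.

Entropies:
  H(A) = 1.8540 bits
  H(B) = 1.4662 bits
  H(C) = 2.0000 bits
  H(D) = 0.7591 bits

Ranking: C > A > B > D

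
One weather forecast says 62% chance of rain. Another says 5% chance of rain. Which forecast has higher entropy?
62% forecast

Treat each forecast as a Bernoulli distribution. Binary entropy is maximized at p=0.5 and falls off symmetrically toward 0 or 1. The 62% forecast is closer to 50%, so it is more uncertain. H(62%) ≈ 0.958 bits, H(5%) ≈ 0.286 bits.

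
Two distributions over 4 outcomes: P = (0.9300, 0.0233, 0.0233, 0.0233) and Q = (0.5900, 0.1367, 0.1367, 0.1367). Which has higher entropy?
Q

P is highly concentrated on one outcome (93%), making it nearly deterministic. Q spreads its mass more evenly (max 59%). The more spread-out distribution has higher entropy: H(P) ≈ 0.477 bits, H(Q) ≈ 1.626 bits.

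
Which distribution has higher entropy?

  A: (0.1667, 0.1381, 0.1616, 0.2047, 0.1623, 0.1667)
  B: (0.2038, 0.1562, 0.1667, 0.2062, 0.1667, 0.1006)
A

Both distributions are close to uniform, making this a harder comparison.

H(A) = 2.5752 bits
H(B) = 2.5506 bits

The distribution closer to uniform has higher entropy.
Answer: A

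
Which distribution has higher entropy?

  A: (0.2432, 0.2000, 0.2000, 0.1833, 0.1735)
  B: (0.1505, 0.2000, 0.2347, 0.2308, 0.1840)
A

Both distributions are close to uniform, making this a harder comparison.

H(A) = 2.3119 bits
H(B) = 2.3039 bits

The distribution closer to uniform has higher entropy.
Answer: A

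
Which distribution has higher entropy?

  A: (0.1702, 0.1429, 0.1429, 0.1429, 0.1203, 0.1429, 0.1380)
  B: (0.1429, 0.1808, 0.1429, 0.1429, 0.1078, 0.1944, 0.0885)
A

Both distributions are close to uniform, making this a harder comparison.

H(A) = 2.8010 bits
H(B) = 2.7646 bits

The distribution closer to uniform has higher entropy.
Answer: A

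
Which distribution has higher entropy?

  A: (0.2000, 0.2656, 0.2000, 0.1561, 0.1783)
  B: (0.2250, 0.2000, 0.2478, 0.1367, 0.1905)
A

Both distributions are close to uniform, making this a harder comparison.

H(A) = 2.2986 bits
H(B) = 2.2955 bits

The distribution closer to uniform has higher entropy.
Answer: A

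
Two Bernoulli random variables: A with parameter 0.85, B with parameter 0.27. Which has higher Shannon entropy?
B

For binary distributions, entropy is maximized at p=0.5 and decreases as p moves toward 0 or 1.

H(A) = H(0.85) = 0.6098 bits
H(B) = H(0.27) = 0.8415 bits

Distribution B (p=0.27) is closer to uniform (p=0.5), so it has higher entropy.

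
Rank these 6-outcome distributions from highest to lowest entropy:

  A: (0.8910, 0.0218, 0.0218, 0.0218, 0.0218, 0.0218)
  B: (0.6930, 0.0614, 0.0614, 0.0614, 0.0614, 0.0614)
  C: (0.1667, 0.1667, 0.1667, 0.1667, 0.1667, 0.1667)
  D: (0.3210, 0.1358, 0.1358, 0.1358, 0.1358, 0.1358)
C > D > B > A

Key insight: Entropy is maximized by uniform distributions and minimized by concentrated distributions.

Entropies:
  H(A) = 0.7500 bits
  H(B) = 1.6025 bits
  H(C) = 2.5850 bits
  H(D) = 2.4821 bits

Ranking: C > D > B > A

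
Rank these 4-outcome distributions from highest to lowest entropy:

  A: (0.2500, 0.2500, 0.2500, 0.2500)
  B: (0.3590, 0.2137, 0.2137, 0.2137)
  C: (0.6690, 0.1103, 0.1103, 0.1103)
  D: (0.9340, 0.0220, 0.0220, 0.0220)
A > B > C > D

Key insight: Entropy is maximized by uniform distributions and minimized by concentrated distributions.

Entropies:
  H(A) = 2.0000 bits
  H(B) = 1.9578 bits
  H(C) = 1.4406 bits
  H(D) = 0.4554 bits

Ranking: A > B > C > D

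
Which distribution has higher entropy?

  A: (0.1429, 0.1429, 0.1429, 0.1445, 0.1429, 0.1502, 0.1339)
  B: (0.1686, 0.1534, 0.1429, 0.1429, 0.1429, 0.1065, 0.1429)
A

Both distributions are close to uniform, making this a harder comparison.

H(A) = 2.8067 bits
H(B) = 2.7963 bits

The distribution closer to uniform has higher entropy.
Answer: A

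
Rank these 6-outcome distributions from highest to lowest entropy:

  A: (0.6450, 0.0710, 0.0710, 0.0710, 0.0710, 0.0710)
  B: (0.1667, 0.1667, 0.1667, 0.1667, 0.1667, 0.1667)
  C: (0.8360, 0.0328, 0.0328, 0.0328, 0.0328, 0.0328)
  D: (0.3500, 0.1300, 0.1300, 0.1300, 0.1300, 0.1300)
B > D > A > C

Key insight: Entropy is maximized by uniform distributions and minimized by concentrated distributions.

Entropies:
  H(A) = 1.7627 bits
  H(B) = 2.5850 bits
  H(C) = 1.0246 bits
  H(D) = 2.4433 bits

Ranking: B > D > A > C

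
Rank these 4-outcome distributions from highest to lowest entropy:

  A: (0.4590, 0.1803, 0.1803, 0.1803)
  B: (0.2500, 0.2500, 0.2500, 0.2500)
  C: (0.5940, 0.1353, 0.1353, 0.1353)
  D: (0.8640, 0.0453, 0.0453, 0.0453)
B > A > C > D

Key insight: Entropy is maximized by uniform distributions and minimized by concentrated distributions.

Entropies:
  H(A) = 1.8526 bits
  H(B) = 2.0000 bits
  H(C) = 1.6178 bits
  H(D) = 0.7892 bits

Ranking: B > A > C > D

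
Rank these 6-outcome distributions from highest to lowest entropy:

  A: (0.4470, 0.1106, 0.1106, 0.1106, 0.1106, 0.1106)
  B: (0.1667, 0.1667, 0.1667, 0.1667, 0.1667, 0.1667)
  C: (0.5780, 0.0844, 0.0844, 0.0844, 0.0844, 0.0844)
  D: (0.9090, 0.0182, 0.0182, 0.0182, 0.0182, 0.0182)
B > A > C > D

Key insight: Entropy is maximized by uniform distributions and minimized by concentrated distributions.

Entropies:
  H(A) = 2.2759 bits
  H(B) = 2.5850 bits
  H(C) = 1.9622 bits
  H(D) = 0.6511 bits

Ranking: B > A > C > D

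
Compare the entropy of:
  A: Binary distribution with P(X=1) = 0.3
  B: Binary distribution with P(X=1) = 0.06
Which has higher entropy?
A

For binary distributions, entropy is maximized at p=0.5 and decreases as p moves toward 0 or 1.

H(A) = H(0.3) = 0.8813 bits
H(B) = H(0.06) = 0.3274 bits

Distribution A (p=0.3) is closer to uniform (p=0.5), so it has higher entropy.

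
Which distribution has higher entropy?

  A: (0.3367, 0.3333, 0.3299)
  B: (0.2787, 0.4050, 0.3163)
A

Both distributions are close to uniform, making this a harder comparison.

H(A) = 1.5849 bits
H(B) = 1.5671 bits

The distribution closer to uniform has higher entropy.
Answer: A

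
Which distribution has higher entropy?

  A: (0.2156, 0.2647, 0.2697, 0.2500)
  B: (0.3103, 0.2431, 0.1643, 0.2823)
A

Both distributions are close to uniform, making this a harder comparison.

H(A) = 1.9947 bits
H(B) = 1.9631 bits

The distribution closer to uniform has higher entropy.
Answer: A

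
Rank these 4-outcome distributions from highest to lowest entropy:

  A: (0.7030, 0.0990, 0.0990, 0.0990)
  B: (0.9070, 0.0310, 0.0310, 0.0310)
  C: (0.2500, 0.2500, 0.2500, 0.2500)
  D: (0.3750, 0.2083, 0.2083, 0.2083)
C > D > A > B

Key insight: Entropy is maximized by uniform distributions and minimized by concentrated distributions.

Entropies:
  H(A) = 1.3483 bits
  H(B) = 0.5938 bits
  H(C) = 2.0000 bits
  H(D) = 1.9450 bits

Ranking: C > D > A > B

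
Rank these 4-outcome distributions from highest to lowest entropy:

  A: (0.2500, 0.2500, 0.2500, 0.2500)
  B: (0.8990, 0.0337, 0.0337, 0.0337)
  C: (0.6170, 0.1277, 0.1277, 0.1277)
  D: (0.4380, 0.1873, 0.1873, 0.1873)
A > D > C > B

Key insight: Entropy is maximized by uniform distributions and minimized by concentrated distributions.

Entropies:
  H(A) = 2.0000 bits
  H(B) = 0.6322 bits
  H(C) = 1.5672 bits
  H(D) = 1.8796 bits

Ranking: A > D > C > B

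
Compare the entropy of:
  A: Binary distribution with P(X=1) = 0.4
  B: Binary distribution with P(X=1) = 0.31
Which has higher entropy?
A

For binary distributions, entropy is maximized at p=0.5 and decreases as p moves toward 0 or 1.

H(A) = H(0.4) = 0.9710 bits
H(B) = H(0.31) = 0.8932 bits

Distribution A (p=0.4) is closer to uniform (p=0.5), so it has higher entropy.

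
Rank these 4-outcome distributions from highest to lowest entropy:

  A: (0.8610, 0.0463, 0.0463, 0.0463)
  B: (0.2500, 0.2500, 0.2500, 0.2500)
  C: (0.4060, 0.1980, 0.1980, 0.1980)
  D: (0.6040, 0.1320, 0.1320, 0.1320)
B > C > D > A

Key insight: Entropy is maximized by uniform distributions and minimized by concentrated distributions.

Entropies:
  H(A) = 0.8019 bits
  H(B) = 2.0000 bits
  H(C) = 1.9158 bits
  H(D) = 1.5962 bits

Ranking: B > C > D > A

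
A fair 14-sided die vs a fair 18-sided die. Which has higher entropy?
18-sided die

Both are uniform distributions; for uniform over n outcomes, H = log₂(n). H(14-sided) = log₂(14) = 3.807 bits and H(18-sided) = log₂(18) = 4.170 bits. More outcomes in a uniform distribution means higher entropy.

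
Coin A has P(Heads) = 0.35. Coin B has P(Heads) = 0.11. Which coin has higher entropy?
A

For binary distributions, entropy is maximized at p=0.5 and decreases as p moves toward 0 or 1.

H(A) = H(0.35) = 0.9341 bits
H(B) = H(0.11) = 0.4999 bits

Distribution A (p=0.35) is closer to uniform (p=0.5), so it has higher entropy.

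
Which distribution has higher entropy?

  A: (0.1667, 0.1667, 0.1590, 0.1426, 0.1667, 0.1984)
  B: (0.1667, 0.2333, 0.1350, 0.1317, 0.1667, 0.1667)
A

Both distributions are close to uniform, making this a harder comparison.

H(A) = 2.5780 bits
H(B) = 2.5575 bits

The distribution closer to uniform has higher entropy.
Answer: A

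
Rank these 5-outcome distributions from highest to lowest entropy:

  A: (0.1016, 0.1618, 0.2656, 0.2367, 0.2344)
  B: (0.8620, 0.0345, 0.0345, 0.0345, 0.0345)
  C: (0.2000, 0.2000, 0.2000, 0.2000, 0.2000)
C > A > B

Key insight: Entropy is maximized by uniform distributions and minimized by concentrated distributions.

- Uniform distributions have maximum entropy log₂(5) = 2.3219 bits
- The more "peaked" or concentrated a distribution, the lower its entropy

Entropies:
  H(A) = 2.2509 bits
  H(B) = 0.8550 bits
  H(C) = 2.3219 bits

Ranking: C > A > B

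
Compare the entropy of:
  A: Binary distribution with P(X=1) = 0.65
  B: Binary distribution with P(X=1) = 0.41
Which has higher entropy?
B

For binary distributions, entropy is maximized at p=0.5 and decreases as p moves toward 0 or 1.

H(A) = H(0.65) = 0.9341 bits
H(B) = H(0.41) = 0.9765 bits

Distribution B (p=0.41) is closer to uniform (p=0.5), so it has higher entropy.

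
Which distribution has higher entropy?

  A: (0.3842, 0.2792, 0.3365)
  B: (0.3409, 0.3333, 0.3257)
B

Both distributions are close to uniform, making this a harder comparison.

H(A) = 1.5729 bits
H(B) = 1.5847 bits

The distribution closer to uniform has higher entropy.
Answer: B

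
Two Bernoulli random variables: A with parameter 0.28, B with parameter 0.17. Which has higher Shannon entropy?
A

For binary distributions, entropy is maximized at p=0.5 and decreases as p moves toward 0 or 1.

H(A) = H(0.28) = 0.8555 bits
H(B) = H(0.17) = 0.6577 bits

Distribution A (p=0.28) is closer to uniform (p=0.5), so it has higher entropy.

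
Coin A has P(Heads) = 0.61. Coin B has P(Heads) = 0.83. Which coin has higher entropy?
A

For binary distributions, entropy is maximized at p=0.5 and decreases as p moves toward 0 or 1.

H(A) = H(0.61) = 0.9648 bits
H(B) = H(0.83) = 0.6577 bits

Distribution A (p=0.61) is closer to uniform (p=0.5), so it has higher entropy.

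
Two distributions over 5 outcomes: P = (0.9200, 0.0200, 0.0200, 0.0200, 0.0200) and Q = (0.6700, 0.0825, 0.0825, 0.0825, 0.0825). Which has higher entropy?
Q

P is highly concentrated on one outcome (92%), making it nearly deterministic. Q spreads its mass more evenly (max 67%). The more spread-out distribution has higher entropy: H(P) ≈ 0.562 bits, H(Q) ≈ 1.575 bits.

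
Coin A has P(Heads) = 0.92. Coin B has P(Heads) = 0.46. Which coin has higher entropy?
B

For binary distributions, entropy is maximized at p=0.5 and decreases as p moves toward 0 or 1.

H(A) = H(0.92) = 0.4022 bits
H(B) = H(0.46) = 0.9954 bits

Distribution B (p=0.46) is closer to uniform (p=0.5), so it has higher entropy.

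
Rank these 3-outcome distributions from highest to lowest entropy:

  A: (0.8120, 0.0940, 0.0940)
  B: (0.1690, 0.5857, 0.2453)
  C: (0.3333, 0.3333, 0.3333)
C > B > A

Key insight: Entropy is maximized by uniform distributions and minimized by concentrated distributions.

- Uniform distributions have maximum entropy log₂(3) = 1.5850 bits
- The more "peaked" or concentrated a distribution, the lower its entropy

Entropies:
  H(A) = 0.8853 bits
  H(B) = 1.3828 bits
  H(C) = 1.5850 bits

Ranking: C > B > A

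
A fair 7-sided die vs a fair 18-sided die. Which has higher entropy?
18-sided die

Both are uniform distributions; for uniform over n outcomes, H = log₂(n). H(7-sided) = log₂(7) = 2.807 bits and H(18-sided) = log₂(18) = 4.170 bits. More outcomes in a uniform distribution means higher entropy.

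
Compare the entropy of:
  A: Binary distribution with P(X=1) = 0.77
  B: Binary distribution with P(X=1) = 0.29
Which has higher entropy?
B

For binary distributions, entropy is maximized at p=0.5 and decreases as p moves toward 0 or 1.

H(A) = H(0.77) = 0.7780 bits
H(B) = H(0.29) = 0.8687 bits

Distribution B (p=0.29) is closer to uniform (p=0.5), so it has higher entropy.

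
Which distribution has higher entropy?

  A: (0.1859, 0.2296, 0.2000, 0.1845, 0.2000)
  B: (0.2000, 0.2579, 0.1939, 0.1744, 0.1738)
A

Both distributions are close to uniform, making this a harder comparison.

H(A) = 2.3173 bits
H(B) = 2.3057 bits

The distribution closer to uniform has higher entropy.
Answer: A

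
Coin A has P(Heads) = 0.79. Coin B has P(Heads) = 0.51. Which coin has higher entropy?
B

For binary distributions, entropy is maximized at p=0.5 and decreases as p moves toward 0 or 1.

H(A) = H(0.79) = 0.7415 bits
H(B) = H(0.51) = 0.9997 bits

Distribution B (p=0.51) is closer to uniform (p=0.5), so it has higher entropy.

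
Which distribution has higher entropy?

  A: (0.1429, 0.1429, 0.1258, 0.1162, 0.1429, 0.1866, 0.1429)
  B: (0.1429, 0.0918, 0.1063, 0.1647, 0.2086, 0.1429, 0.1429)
A

Both distributions are close to uniform, making this a harder comparison.

H(A) = 2.7932 bits
H(B) = 2.7635 bits

The distribution closer to uniform has higher entropy.
Answer: A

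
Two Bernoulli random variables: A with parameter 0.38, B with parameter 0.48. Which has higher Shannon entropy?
B

For binary distributions, entropy is maximized at p=0.5 and decreases as p moves toward 0 or 1.

H(A) = H(0.38) = 0.9580 bits
H(B) = H(0.48) = 0.9988 bits

Distribution B (p=0.48) is closer to uniform (p=0.5), so it has higher entropy.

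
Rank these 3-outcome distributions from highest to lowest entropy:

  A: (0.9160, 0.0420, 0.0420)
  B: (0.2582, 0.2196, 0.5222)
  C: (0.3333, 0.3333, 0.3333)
C > B > A

Key insight: Entropy is maximized by uniform distributions and minimized by concentrated distributions.

- Uniform distributions have maximum entropy log₂(3) = 1.5850 bits
- The more "peaked" or concentrated a distribution, the lower its entropy

Entropies:
  H(A) = 0.5001 bits
  H(B) = 1.4741 bits
  H(C) = 1.5850 bits

Ranking: C > B > A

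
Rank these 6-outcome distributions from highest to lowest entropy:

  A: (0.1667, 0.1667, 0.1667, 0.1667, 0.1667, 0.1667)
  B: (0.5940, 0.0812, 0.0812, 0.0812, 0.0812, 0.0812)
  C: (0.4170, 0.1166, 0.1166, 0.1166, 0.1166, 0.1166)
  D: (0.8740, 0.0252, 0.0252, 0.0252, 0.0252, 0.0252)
A > C > B > D

Key insight: Entropy is maximized by uniform distributions and minimized by concentrated distributions.

Entropies:
  H(A) = 2.5850 bits
  H(B) = 1.9171 bits
  H(C) = 2.3337 bits
  H(D) = 0.8389 bits

Ranking: A > C > B > D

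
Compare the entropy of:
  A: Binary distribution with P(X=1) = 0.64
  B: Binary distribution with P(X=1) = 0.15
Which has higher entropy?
A

For binary distributions, entropy is maximized at p=0.5 and decreases as p moves toward 0 or 1.

H(A) = H(0.64) = 0.9427 bits
H(B) = H(0.15) = 0.6098 bits

Distribution A (p=0.64) is closer to uniform (p=0.5), so it has higher entropy.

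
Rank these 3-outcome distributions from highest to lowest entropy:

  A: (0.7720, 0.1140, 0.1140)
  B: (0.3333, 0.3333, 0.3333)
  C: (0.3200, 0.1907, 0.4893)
B > C > A

Key insight: Entropy is maximized by uniform distributions and minimized by concentrated distributions.

- Uniform distributions have maximum entropy log₂(3) = 1.5850 bits
- The more "peaked" or concentrated a distribution, the lower its entropy

Entropies:
  H(A) = 1.0025 bits
  H(B) = 1.5850 bits
  H(C) = 1.4865 bits

Ranking: B > C > A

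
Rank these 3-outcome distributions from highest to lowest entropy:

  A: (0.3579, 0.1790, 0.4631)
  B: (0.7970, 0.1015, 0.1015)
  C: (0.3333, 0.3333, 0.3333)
C > A > B

Key insight: Entropy is maximized by uniform distributions and minimized by concentrated distributions.

- Uniform distributions have maximum entropy log₂(3) = 1.5850 bits
- The more "peaked" or concentrated a distribution, the lower its entropy

Entropies:
  H(A) = 1.4891 bits
  H(B) = 0.9309 bits
  H(C) = 1.5850 bits

Ranking: C > A > B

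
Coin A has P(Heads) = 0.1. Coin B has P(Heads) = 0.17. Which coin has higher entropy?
B

For binary distributions, entropy is maximized at p=0.5 and decreases as p moves toward 0 or 1.

H(A) = H(0.1) = 0.4690 bits
H(B) = H(0.17) = 0.6577 bits

Distribution B (p=0.17) is closer to uniform (p=0.5), so it has higher entropy.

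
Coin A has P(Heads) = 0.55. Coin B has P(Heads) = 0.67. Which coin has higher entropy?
A

For binary distributions, entropy is maximized at p=0.5 and decreases as p moves toward 0 or 1.

H(A) = H(0.55) = 0.9928 bits
H(B) = H(0.67) = 0.9149 bits

Distribution A (p=0.55) is closer to uniform (p=0.5), so it has higher entropy.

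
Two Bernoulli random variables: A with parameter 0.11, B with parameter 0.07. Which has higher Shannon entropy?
A

For binary distributions, entropy is maximized at p=0.5 and decreases as p moves toward 0 or 1.

H(A) = H(0.11) = 0.4999 bits
H(B) = H(0.07) = 0.3659 bits

Distribution A (p=0.11) is closer to uniform (p=0.5), so it has higher entropy.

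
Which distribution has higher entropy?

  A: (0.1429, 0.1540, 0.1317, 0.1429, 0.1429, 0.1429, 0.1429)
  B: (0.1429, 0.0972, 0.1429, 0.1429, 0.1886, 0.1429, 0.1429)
A

Both distributions are close to uniform, making this a harder comparison.

H(A) = 2.8061 bits
H(B) = 2.7859 bits

The distribution closer to uniform has higher entropy.
Answer: A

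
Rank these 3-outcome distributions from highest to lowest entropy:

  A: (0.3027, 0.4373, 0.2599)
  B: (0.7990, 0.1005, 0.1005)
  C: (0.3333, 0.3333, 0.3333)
C > A > B

Key insight: Entropy is maximized by uniform distributions and minimized by concentrated distributions.

- Uniform distributions have maximum entropy log₂(3) = 1.5850 bits
- The more "peaked" or concentrated a distribution, the lower its entropy

Entropies:
  H(A) = 1.5490 bits
  H(B) = 0.9249 bits
  H(C) = 1.5850 bits

Ranking: C > A > B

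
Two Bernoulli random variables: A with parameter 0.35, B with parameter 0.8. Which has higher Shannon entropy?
A

For binary distributions, entropy is maximized at p=0.5 and decreases as p moves toward 0 or 1.

H(A) = H(0.35) = 0.9341 bits
H(B) = H(0.8) = 0.7219 bits

Distribution A (p=0.35) is closer to uniform (p=0.5), so it has higher entropy.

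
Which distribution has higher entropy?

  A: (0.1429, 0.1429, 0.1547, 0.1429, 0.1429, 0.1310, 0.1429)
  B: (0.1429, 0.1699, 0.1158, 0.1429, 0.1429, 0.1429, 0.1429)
A

Both distributions are close to uniform, making this a harder comparison.

H(A) = 2.8059 bits
H(B) = 2.7999 bits

The distribution closer to uniform has higher entropy.
Answer: A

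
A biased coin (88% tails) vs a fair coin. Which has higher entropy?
Fair coin

The fair coin is uniform (p=0.5), maximizing binary entropy at 1 bit. The biased coin has H(0.88) ≈ 0.529 bits — its outcome is more predictable, so its entropy is lower.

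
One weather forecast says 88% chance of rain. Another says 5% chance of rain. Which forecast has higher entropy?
88% forecast

Treat each forecast as a Bernoulli distribution. Binary entropy is maximized at p=0.5 and falls off symmetrically toward 0 or 1. The 88% forecast is closer to 50%, so it is more uncertain. H(88%) ≈ 0.529 bits, H(5%) ≈ 0.286 bits.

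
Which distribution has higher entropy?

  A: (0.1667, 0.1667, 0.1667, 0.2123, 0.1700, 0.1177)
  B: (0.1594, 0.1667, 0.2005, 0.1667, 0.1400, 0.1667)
B

Both distributions are close to uniform, making this a harder comparison.

H(A) = 2.5651 bits
H(B) = 2.5768 bits

The distribution closer to uniform has higher entropy.
Answer: B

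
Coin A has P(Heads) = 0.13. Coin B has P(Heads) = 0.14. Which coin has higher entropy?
B

For binary distributions, entropy is maximized at p=0.5 and decreases as p moves toward 0 or 1.

H(A) = H(0.13) = 0.5574 bits
H(B) = H(0.14) = 0.5842 bits

Distribution B (p=0.14) is closer to uniform (p=0.5), so it has higher entropy.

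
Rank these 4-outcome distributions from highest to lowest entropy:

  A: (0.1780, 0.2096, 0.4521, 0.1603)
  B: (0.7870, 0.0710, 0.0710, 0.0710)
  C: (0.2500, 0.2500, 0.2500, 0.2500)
C > A > B

Key insight: Entropy is maximized by uniform distributions and minimized by concentrated distributions.

- Uniform distributions have maximum entropy log₂(4) = 2.0000 bits
- The more "peaked" or concentrated a distribution, the lower its entropy

Entropies:
  H(A) = 1.8569 bits
  H(B) = 1.0848 bits
  H(C) = 2.0000 bits

Ranking: C > A > B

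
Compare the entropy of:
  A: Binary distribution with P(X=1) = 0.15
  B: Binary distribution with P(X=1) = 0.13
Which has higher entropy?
A

For binary distributions, entropy is maximized at p=0.5 and decreases as p moves toward 0 or 1.

H(A) = H(0.15) = 0.6098 bits
H(B) = H(0.13) = 0.5574 bits

Distribution A (p=0.15) is closer to uniform (p=0.5), so it has higher entropy.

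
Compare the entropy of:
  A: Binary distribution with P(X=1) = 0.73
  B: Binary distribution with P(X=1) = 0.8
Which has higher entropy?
A

For binary distributions, entropy is maximized at p=0.5 and decreases as p moves toward 0 or 1.

H(A) = H(0.73) = 0.8415 bits
H(B) = H(0.8) = 0.7219 bits

Distribution A (p=0.73) is closer to uniform (p=0.5), so it has higher entropy.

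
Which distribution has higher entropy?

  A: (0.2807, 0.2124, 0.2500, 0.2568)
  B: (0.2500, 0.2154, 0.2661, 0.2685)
B

Both distributions are close to uniform, making this a harder comparison.

H(A) = 1.9930 bits
H(B) = 1.9947 bits

The distribution closer to uniform has higher entropy.
Answer: B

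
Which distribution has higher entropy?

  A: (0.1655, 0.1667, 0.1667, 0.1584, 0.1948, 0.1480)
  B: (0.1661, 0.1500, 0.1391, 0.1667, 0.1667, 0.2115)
A

Both distributions are close to uniform, making this a harder comparison.

H(A) = 2.5799 bits
H(B) = 2.5722 bits

The distribution closer to uniform has higher entropy.
Answer: A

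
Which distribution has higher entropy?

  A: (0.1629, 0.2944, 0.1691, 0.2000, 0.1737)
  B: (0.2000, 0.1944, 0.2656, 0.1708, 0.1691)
B

Both distributions are close to uniform, making this a harder comparison.

H(A) = 2.2824 bits
H(B) = 2.3009 bits

The distribution closer to uniform has higher entropy.
Answer: B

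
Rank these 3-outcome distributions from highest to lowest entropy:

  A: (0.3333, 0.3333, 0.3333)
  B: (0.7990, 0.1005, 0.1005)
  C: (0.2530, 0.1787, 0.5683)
A > C > B

Key insight: Entropy is maximized by uniform distributions and minimized by concentrated distributions.

- Uniform distributions have maximum entropy log₂(3) = 1.5850 bits
- The more "peaked" or concentrated a distribution, the lower its entropy

Entropies:
  H(A) = 1.5850 bits
  H(B) = 0.9249 bits
  H(C) = 1.4089 bits

Ranking: A > C > B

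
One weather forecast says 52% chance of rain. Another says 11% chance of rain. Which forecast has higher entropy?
52% forecast

Treat each forecast as a Bernoulli distribution. Binary entropy is maximized at p=0.5 and falls off symmetrically toward 0 or 1. The 52% forecast is closer to 50%, so it is more uncertain. H(52%) ≈ 0.999 bits, H(11%) ≈ 0.500 bits.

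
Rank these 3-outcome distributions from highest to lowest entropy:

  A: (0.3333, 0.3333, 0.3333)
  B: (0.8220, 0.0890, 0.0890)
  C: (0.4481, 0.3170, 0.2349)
A > C > B

Key insight: Entropy is maximized by uniform distributions and minimized by concentrated distributions.

- Uniform distributions have maximum entropy log₂(3) = 1.5850 bits
- The more "peaked" or concentrated a distribution, the lower its entropy

Entropies:
  H(A) = 1.5850 bits
  H(B) = 0.8537 bits
  H(C) = 1.5353 bits

Ranking: A > C > B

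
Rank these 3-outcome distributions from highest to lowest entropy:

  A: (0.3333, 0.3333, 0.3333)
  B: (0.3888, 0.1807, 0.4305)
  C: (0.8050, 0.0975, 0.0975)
A > B > C

Key insight: Entropy is maximized by uniform distributions and minimized by concentrated distributions.

- Uniform distributions have maximum entropy log₂(3) = 1.5850 bits
- The more "peaked" or concentrated a distribution, the lower its entropy

Entropies:
  H(A) = 1.5850 bits
  H(B) = 1.4994 bits
  H(C) = 0.9068 bits

Ranking: A > B > C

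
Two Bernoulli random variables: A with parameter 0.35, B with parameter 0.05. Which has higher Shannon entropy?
A

For binary distributions, entropy is maximized at p=0.5 and decreases as p moves toward 0 or 1.

H(A) = H(0.35) = 0.9341 bits
H(B) = H(0.05) = 0.2864 bits

Distribution A (p=0.35) is closer to uniform (p=0.5), so it has higher entropy.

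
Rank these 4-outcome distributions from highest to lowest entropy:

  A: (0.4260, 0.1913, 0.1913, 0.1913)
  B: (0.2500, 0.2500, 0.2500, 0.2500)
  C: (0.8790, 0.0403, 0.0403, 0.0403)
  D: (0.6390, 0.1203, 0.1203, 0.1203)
B > A > D > C

Key insight: Entropy is maximized by uniform distributions and minimized by concentrated distributions.

Entropies:
  H(A) = 1.8939 bits
  H(B) = 2.0000 bits
  H(C) = 0.7240 bits
  H(D) = 1.5157 bits

Ranking: B > A > D > C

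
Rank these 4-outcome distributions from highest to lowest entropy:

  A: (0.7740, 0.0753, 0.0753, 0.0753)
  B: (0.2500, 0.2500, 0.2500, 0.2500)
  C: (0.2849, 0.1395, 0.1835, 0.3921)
B > C > A

Key insight: Entropy is maximized by uniform distributions and minimized by concentrated distributions.

- Uniform distributions have maximum entropy log₂(4) = 2.0000 bits
- The more "peaked" or concentrated a distribution, the lower its entropy

Entropies:
  H(A) = 1.1292 bits
  H(B) = 2.0000 bits
  H(C) = 1.8910 bits

Ranking: B > C > A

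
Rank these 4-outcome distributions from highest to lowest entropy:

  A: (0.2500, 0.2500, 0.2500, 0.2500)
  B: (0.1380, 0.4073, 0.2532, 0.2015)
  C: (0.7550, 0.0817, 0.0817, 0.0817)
A > B > C

Key insight: Entropy is maximized by uniform distributions and minimized by concentrated distributions.

- Uniform distributions have maximum entropy log₂(4) = 2.0000 bits
- The more "peaked" or concentrated a distribution, the lower its entropy

Entropies:
  H(A) = 2.0000 bits
  H(B) = 1.8895 bits
  H(C) = 1.1916 bits

Ranking: A > B > C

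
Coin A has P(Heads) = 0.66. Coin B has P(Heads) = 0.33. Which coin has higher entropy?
A

For binary distributions, entropy is maximized at p=0.5 and decreases as p moves toward 0 or 1.

H(A) = H(0.66) = 0.9248 bits
H(B) = H(0.33) = 0.9149 bits

Distribution A (p=0.66) is closer to uniform (p=0.5), so it has higher entropy.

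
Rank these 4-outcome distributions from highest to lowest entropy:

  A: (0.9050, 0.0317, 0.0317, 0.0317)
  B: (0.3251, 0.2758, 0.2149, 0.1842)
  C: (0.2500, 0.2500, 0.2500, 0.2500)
C > B > A

Key insight: Entropy is maximized by uniform distributions and minimized by concentrated distributions.

- Uniform distributions have maximum entropy log₂(4) = 2.0000 bits
- The more "peaked" or concentrated a distribution, the lower its entropy

Entropies:
  H(A) = 0.6035 bits
  H(B) = 1.9658 bits
  H(C) = 2.0000 bits

Ranking: C > B > A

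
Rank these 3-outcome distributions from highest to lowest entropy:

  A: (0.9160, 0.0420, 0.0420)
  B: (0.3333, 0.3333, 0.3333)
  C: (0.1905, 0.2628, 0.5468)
B > C > A

Key insight: Entropy is maximized by uniform distributions and minimized by concentrated distributions.

- Uniform distributions have maximum entropy log₂(3) = 1.5850 bits
- The more "peaked" or concentrated a distribution, the lower its entropy

Entropies:
  H(A) = 0.5001 bits
  H(B) = 1.5850 bits
  H(C) = 1.4386 bits

Ranking: B > C > A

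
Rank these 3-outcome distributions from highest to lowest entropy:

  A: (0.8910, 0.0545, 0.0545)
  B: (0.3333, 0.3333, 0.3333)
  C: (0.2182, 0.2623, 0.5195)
B > C > A

Key insight: Entropy is maximized by uniform distributions and minimized by concentrated distributions.

- Uniform distributions have maximum entropy log₂(3) = 1.5850 bits
- The more "peaked" or concentrated a distribution, the lower its entropy

Entropies:
  H(A) = 0.6059 bits
  H(B) = 1.5850 bits
  H(C) = 1.4765 bits

Ranking: B > C > A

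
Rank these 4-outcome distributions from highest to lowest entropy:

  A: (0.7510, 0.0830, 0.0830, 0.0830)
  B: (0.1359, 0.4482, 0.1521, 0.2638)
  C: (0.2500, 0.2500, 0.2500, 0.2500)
C > B > A

Key insight: Entropy is maximized by uniform distributions and minimized by concentrated distributions.

- Uniform distributions have maximum entropy log₂(4) = 2.0000 bits
- The more "peaked" or concentrated a distribution, the lower its entropy

Entropies:
  H(A) = 1.2043 bits
  H(B) = 1.8306 bits
  H(C) = 2.0000 bits

Ranking: C > B > A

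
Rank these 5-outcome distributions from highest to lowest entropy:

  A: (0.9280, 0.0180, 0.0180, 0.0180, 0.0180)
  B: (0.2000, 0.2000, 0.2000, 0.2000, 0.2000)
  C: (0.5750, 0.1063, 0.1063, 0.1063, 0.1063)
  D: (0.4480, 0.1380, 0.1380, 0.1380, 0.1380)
B > D > C > A

Key insight: Entropy is maximized by uniform distributions and minimized by concentrated distributions.

Entropies:
  H(A) = 0.5173 bits
  H(B) = 2.3219 bits
  H(C) = 1.8337 bits
  H(D) = 2.0962 bits

Ranking: B > D > C > A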